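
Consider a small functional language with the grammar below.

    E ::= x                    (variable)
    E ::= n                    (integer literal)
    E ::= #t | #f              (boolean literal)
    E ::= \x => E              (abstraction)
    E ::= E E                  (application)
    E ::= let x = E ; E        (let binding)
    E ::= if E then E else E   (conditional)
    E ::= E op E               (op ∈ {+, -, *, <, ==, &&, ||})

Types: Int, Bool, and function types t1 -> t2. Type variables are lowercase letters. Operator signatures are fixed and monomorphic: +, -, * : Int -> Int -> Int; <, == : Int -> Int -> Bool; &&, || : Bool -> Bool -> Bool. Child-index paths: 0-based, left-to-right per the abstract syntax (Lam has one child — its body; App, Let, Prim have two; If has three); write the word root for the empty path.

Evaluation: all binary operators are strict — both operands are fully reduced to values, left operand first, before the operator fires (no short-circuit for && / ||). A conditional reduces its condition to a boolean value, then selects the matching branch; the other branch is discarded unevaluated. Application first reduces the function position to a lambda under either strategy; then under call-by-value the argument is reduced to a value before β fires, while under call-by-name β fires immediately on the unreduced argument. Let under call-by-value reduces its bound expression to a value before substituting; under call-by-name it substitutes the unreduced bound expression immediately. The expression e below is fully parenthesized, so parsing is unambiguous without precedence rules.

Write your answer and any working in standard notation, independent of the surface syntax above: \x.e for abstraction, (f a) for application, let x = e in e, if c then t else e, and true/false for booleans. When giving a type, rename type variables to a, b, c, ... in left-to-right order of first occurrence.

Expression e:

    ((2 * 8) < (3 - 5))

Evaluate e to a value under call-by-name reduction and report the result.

Derivation:
step 0: ((2 * 8) < (3 - 5))
step 1: [delta@0] (16 < (3 - 5))
step 2: [delta@1] (16 < -2)
step 3: [delta@root] false

Answer: false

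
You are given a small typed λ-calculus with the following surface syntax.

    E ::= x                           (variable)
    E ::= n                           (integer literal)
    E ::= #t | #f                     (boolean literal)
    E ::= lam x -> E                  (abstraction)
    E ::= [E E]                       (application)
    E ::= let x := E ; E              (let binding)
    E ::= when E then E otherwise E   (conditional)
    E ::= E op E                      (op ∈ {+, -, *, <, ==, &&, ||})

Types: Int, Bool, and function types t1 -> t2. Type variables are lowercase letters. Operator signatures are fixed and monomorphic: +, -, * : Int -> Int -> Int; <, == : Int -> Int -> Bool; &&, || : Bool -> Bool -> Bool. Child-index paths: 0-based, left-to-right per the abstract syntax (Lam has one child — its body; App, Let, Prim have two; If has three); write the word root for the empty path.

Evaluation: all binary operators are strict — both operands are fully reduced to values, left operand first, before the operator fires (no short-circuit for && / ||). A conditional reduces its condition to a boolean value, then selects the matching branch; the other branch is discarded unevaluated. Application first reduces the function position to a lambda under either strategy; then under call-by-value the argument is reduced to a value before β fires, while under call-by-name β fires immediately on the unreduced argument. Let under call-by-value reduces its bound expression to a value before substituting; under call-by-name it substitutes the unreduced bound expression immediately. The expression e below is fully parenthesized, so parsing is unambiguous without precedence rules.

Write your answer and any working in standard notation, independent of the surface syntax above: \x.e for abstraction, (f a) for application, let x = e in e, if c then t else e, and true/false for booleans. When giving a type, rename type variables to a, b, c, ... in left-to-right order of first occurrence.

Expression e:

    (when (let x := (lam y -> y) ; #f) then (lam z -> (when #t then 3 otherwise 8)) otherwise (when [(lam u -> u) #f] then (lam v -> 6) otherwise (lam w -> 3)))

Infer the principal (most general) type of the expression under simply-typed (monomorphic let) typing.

Working:
y : a
\y._ : a -> a
let x : a -> a
  unify Bool ~ Bool
  unify Bool ~ Bool
  unify Int ~ Int
\z._ : b -> Int
u : c
\u._ : c -> c
  unify c -> c ~ Bool -> d
  unify c ~ Bool
  unify Bool ~ d
_ _ : Bool
  unify Bool ~ Bool
\v._ : e -> Int
\w._ : f -> Int
  unify e -> Int ~ f -> Int
  unify e ~ f
  unify Int ~ Int
  unify b -> Int ~ f -> Int
  unify b ~ f
  unify Int ~ Int

Answer: a -> Int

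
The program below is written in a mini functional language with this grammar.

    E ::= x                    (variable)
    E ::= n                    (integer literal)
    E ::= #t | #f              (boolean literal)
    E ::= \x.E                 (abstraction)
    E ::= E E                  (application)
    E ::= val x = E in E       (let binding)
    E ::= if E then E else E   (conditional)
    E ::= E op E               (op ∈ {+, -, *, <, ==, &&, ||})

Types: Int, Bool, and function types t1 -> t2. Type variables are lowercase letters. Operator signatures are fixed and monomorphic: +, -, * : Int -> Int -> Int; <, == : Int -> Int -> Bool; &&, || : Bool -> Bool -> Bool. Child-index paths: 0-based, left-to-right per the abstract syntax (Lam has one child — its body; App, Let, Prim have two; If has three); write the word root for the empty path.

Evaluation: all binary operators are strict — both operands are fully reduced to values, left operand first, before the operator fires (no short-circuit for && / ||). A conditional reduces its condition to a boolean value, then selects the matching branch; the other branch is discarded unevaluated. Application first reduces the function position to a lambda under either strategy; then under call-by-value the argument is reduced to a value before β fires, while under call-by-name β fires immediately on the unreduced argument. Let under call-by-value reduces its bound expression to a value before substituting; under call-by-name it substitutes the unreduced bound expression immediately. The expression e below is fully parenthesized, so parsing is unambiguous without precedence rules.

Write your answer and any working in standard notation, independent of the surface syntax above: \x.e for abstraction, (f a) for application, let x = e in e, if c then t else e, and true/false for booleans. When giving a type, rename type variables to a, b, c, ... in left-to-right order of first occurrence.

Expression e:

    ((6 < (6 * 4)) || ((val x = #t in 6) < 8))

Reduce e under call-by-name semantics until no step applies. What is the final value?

Working:
step 0: ((6 < (6 * 4)) || ((let x = true in 6) < 8))
step 1: [delta@0.1] ((6 < 24) || ((let x = true in 6) < 8))
step 2: [delta@0] (true || ((let x = true in 6) < 8))
step 3: [let@1.0] (true || (6 < 8))
step 4: [delta@1] (true || true)
step 5: [delta@root] true

Answer: true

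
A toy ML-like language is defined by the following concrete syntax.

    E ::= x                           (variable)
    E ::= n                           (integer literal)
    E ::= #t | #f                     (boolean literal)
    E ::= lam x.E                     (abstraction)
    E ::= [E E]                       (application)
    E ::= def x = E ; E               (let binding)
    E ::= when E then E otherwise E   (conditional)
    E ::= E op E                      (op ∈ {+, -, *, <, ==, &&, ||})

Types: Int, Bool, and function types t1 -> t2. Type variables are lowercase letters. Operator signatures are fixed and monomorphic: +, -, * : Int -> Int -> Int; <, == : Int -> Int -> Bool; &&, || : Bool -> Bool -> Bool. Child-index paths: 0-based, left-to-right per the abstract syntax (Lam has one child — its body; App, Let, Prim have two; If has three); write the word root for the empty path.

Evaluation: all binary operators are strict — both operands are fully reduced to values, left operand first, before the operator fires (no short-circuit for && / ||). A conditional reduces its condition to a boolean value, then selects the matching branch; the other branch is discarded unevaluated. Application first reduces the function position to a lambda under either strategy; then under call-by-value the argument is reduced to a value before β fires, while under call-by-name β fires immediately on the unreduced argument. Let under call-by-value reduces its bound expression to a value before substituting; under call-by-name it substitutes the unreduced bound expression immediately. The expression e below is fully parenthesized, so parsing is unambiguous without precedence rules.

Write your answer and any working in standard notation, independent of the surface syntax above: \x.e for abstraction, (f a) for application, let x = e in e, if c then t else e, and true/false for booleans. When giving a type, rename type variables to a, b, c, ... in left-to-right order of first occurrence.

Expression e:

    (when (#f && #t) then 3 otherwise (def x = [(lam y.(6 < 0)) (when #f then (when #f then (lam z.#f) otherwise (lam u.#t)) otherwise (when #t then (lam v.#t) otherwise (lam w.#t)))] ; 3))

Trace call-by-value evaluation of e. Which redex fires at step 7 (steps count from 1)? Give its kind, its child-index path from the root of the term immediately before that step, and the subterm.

Answer: let at root : (let x = false in 3)

Trace:
step 0: (if (false && true) then 3 else (let x = ((\y.(6 < 0)) (if false then (if false then (\z.false) else (\u.true)) else (if true then (\v.true) else (\w.true)))) in 3))
step 1: [delta@0] (if false then 3 else (let x = ((\y.(6 < 0)) (if false then (if false then (\z.false) else (\u.true)) else (if true then (\v.true) else (\w.true)))) in 3))
step 2: [if@root] (let x = ((\y.(6 < 0)) (if false then (if false then (\z.false) else (\u.true)) else (if true then (\v.true) else (\w.true)))) in 3)
step 3: [if@0.1] (let x = ((\y.(6 < 0)) (if true then (\v.true) else (\w.true))) in 3)
step 4: [if@0.1] (let x = ((\y.(6 < 0)) (\v.true)) in 3)
step 5: [beta@0] (let x = (6 < 0) in 3)
step 6: [delta@0] (let x = false in 3)
step 7: [let@root] 3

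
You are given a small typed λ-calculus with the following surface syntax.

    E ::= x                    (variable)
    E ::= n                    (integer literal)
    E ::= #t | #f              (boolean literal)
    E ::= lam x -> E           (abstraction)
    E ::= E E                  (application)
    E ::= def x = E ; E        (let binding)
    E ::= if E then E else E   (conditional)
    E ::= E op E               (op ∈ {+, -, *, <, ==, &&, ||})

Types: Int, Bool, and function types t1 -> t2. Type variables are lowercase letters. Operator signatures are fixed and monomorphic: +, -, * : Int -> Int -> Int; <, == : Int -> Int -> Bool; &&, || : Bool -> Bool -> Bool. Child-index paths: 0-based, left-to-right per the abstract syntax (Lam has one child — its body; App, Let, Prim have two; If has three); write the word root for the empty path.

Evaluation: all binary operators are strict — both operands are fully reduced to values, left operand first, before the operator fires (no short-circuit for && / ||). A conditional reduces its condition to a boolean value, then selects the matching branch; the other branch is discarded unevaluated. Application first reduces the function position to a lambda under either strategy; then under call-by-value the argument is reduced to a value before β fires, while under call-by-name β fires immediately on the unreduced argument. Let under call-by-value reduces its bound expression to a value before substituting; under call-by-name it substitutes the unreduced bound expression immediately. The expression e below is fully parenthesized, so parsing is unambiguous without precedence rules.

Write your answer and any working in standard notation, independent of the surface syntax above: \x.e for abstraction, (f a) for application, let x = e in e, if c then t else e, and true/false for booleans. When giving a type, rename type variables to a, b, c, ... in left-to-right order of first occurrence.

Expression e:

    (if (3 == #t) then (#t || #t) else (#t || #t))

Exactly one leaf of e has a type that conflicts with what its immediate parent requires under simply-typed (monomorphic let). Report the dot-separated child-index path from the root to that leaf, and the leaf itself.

Working:
  unify Int ~ Int
  unify Bool ~ Int
  FAIL: mismatch Bool ~ Int

Answer: 0.1 : true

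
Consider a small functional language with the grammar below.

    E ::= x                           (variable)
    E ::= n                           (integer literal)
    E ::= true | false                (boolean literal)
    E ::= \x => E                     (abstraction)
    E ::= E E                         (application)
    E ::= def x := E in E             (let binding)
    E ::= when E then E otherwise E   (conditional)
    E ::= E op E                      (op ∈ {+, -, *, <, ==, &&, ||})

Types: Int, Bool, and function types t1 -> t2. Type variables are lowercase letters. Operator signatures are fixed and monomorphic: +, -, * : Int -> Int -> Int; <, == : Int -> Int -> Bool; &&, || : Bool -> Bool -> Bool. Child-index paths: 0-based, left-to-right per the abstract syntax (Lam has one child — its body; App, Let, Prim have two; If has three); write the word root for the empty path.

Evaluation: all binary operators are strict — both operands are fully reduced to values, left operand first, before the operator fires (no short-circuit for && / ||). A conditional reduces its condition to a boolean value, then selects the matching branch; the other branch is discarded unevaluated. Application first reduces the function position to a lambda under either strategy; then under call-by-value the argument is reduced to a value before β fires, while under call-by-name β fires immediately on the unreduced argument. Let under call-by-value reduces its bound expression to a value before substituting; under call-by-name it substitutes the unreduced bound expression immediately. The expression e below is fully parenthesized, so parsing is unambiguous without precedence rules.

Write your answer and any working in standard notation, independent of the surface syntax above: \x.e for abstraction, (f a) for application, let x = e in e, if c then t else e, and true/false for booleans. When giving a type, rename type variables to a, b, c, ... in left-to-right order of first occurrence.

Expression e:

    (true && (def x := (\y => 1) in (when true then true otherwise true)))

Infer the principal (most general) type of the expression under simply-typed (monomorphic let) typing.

Answer: Bool

Working:
  unify Bool ~ Bool
\y._ : a -> Int
let x : a -> Int
  unify Bool ~ Bool
  unify Bool ~ Bool
  unify Bool ~ Bool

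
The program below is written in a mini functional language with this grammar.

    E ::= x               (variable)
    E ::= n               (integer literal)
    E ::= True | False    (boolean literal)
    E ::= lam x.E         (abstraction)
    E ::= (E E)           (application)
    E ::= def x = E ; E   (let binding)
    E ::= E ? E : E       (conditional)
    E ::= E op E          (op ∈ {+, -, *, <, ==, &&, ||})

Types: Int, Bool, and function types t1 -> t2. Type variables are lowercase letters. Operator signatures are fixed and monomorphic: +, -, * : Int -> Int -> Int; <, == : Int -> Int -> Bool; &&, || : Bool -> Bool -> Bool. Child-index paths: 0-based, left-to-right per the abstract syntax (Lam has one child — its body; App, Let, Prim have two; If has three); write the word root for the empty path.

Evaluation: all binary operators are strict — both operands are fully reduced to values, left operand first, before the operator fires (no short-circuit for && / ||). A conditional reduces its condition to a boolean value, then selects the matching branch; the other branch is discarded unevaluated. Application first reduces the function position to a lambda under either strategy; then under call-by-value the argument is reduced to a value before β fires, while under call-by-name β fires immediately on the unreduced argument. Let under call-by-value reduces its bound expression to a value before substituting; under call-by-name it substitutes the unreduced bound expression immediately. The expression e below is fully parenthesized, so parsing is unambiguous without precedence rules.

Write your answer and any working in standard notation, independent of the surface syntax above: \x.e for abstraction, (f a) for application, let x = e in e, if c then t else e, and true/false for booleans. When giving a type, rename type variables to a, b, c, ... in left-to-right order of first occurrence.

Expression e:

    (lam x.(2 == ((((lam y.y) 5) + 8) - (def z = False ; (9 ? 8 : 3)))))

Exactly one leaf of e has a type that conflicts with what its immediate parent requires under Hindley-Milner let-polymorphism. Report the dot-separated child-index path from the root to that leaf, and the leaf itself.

Derivation:
  unify Int ~ Int
y : b
\y._ : b -> b
  unify b -> b ~ Int -> c
  unify b ~ Int
  unify Int ~ c
_ _ : Int
  unify Int ~ Int
  unify Int ~ Int
  unify Int ~ Int
let z : Bool
  unify Int ~ Bool
  FAIL: mismatch Int ~ Bool

Answer: 0.1.1.1.0 : 9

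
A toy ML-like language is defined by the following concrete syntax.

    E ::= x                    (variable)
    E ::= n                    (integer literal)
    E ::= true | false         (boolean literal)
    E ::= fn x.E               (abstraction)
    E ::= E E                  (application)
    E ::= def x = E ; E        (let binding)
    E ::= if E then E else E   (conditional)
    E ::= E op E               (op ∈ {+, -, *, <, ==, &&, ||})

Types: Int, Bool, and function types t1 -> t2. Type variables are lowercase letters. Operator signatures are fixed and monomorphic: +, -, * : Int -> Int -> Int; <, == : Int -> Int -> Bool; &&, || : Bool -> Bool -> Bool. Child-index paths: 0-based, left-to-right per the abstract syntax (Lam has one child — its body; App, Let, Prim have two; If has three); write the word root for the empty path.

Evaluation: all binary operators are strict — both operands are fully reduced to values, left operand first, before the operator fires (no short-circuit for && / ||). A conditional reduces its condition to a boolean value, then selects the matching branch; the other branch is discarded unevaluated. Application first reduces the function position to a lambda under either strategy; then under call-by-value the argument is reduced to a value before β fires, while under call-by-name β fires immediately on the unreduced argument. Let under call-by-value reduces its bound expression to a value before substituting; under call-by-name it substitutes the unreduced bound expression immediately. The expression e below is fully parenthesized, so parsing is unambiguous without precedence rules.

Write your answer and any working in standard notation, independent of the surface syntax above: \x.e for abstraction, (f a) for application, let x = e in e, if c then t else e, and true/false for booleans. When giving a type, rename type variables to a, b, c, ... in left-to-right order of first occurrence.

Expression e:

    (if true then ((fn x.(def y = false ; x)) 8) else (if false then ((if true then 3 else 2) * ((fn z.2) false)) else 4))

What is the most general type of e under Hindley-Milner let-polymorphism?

Trace:
  unify Bool ~ Bool
let y : Bool
x : a
\x._ : a -> a
  unify a -> a ~ Int -> b
  unify a ~ Int
  unify Int ~ b
_ _ : Int
  unify Bool ~ Bool
  unify Bool ~ Bool
  unify Int ~ Int
  unify Int ~ Int
\z._ : c -> Int
  unify c -> Int ~ Bool -> d
  unify c ~ Bool
  unify Int ~ d
_ _ : Int
  unify Int ~ Int
  unify Int ~ Int
  unify Int ~ Int

Answer: Int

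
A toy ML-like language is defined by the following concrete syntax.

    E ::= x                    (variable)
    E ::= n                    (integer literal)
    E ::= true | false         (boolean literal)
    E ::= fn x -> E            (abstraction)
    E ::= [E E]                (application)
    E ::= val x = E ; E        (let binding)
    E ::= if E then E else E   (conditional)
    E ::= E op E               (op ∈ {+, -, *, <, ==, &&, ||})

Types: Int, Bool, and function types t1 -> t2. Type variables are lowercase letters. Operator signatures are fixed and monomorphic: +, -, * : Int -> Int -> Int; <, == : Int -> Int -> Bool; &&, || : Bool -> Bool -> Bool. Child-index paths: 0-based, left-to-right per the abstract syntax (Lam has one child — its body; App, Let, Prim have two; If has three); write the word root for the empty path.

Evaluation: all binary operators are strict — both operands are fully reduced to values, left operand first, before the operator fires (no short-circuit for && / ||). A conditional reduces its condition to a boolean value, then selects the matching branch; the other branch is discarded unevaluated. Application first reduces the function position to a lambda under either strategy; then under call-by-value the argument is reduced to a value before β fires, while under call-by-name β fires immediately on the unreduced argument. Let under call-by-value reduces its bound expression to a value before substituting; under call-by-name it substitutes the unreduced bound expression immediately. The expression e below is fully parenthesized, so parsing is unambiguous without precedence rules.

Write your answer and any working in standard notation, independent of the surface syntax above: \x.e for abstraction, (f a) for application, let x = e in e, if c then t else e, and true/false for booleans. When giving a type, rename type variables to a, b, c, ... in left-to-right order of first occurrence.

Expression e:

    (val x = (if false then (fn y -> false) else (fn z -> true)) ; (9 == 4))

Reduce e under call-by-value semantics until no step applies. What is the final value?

Answer: false

Derivation:
step 0: (let x = (if false then (\y.false) else (\z.true)) in (9 == 4))
step 1: [if@0] (let x = (\z.true) in (9 == 4))
step 2: [let@root] (9 == 4)
step 3: [delta@root] false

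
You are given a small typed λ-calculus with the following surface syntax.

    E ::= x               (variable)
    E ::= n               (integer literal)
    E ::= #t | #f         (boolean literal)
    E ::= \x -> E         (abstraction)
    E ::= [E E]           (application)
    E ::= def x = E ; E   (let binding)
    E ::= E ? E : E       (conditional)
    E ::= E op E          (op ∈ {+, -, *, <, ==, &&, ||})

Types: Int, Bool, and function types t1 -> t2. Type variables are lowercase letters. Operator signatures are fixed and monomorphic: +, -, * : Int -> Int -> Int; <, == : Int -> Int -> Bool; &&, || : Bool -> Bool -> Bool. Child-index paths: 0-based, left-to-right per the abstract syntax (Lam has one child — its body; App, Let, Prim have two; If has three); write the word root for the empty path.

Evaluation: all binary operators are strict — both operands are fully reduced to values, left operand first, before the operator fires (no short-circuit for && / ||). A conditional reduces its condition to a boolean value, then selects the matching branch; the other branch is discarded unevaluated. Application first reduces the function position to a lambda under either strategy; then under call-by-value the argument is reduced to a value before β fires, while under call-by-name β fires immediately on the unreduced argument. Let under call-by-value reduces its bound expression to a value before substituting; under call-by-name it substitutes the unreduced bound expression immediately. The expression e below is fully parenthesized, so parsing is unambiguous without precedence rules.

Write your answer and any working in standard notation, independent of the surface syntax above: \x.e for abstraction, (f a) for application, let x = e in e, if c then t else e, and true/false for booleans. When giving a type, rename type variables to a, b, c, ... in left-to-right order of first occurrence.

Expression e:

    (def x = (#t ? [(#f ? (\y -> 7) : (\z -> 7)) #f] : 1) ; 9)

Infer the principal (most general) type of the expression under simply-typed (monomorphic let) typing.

Working:
  unify Bool ~ Bool
  unify Bool ~ Bool
\y._ : a -> Int
\z._ : b -> Int
  unify a -> Int ~ b -> Int
  unify a ~ b
  unify Int ~ Int
  unify b -> Int ~ Bool -> c
  unify b ~ Bool
  unify Int ~ c
_ _ : Int
  unify Int ~ Int
let x : Int

Answer: Int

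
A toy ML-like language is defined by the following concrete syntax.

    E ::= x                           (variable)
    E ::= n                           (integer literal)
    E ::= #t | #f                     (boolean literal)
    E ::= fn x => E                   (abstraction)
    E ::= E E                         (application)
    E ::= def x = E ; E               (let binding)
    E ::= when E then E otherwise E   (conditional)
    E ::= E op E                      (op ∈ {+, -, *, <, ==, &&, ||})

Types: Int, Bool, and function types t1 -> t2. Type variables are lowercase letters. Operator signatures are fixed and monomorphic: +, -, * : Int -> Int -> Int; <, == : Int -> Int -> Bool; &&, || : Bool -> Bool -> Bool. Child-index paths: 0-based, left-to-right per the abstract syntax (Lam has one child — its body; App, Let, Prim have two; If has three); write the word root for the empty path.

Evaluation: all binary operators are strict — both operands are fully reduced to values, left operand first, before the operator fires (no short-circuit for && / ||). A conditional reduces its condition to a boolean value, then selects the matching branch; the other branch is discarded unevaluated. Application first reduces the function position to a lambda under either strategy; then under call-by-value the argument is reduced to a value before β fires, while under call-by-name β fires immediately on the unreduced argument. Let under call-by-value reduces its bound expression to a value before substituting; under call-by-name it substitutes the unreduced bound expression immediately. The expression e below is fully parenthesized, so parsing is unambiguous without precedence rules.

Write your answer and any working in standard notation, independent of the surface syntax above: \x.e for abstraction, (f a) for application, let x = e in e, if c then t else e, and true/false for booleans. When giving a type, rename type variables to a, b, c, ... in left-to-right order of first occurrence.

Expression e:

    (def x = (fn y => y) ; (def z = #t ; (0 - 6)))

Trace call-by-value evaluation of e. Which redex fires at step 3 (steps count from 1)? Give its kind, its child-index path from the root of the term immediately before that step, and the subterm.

Answer: delta at root : (0 - 6)

Trace:
step 0: (let x = (\y.y) in (let z = true in (0 - 6)))
step 1: [let@root] (let z = true in (0 - 6))
step 2: [let@root] (0 - 6)
step 3: [delta@root] -6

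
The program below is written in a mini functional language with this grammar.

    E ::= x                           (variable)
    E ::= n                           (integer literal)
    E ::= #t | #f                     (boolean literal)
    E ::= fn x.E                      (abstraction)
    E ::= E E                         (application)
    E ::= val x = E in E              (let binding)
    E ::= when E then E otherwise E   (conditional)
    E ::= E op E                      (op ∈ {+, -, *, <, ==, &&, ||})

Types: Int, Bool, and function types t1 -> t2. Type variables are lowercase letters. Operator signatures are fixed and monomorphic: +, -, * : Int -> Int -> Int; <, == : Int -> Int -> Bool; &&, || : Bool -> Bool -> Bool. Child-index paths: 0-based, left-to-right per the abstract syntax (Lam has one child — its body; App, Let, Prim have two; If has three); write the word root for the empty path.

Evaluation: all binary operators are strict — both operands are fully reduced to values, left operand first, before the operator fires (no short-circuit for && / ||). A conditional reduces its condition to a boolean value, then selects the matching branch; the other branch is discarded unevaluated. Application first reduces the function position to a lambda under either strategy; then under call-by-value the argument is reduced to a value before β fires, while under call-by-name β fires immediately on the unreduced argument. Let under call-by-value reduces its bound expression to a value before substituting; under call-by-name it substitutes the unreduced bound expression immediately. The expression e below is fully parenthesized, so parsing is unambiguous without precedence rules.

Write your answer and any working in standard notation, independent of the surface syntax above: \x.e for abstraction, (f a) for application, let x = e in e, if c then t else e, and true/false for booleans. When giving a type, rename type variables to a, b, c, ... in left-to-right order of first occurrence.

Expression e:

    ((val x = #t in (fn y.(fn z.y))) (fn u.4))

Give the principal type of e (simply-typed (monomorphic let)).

Working:
let x : Bool
y : a
\z._ : b -> a
\y._ : a -> b -> a
\u._ : c -> Int
  unify a -> b -> a ~ (c -> Int) -> d
  unify a ~ c -> Int
  unify b -> c -> Int ~ d
_ _ : b -> c -> Int

Answer: a -> b -> Int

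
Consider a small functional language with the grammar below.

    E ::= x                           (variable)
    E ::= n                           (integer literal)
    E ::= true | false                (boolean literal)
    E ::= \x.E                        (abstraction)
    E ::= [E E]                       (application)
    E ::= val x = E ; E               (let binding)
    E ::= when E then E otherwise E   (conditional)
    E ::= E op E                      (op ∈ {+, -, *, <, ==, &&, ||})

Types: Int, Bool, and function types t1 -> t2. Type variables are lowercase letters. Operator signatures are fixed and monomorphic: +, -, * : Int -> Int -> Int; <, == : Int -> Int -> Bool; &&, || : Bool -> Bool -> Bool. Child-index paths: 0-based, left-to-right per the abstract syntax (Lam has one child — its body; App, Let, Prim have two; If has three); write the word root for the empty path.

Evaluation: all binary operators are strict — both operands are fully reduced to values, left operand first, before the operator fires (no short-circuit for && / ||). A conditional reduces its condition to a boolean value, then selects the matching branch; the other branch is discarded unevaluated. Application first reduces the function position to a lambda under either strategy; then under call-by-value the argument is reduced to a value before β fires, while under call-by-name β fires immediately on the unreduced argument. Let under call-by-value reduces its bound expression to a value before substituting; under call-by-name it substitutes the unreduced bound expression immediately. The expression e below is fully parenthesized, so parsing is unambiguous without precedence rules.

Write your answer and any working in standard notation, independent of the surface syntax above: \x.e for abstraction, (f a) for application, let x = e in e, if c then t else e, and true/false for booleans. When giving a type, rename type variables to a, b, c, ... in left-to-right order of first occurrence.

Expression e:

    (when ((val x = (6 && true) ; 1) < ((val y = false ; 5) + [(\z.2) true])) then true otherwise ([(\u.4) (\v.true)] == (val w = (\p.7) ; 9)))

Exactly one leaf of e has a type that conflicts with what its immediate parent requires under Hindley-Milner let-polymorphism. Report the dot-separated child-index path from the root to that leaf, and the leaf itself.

Trace:
  unify Int ~ Bool
  FAIL: mismatch Int ~ Bool

Answer: 0.0.0.0 : 6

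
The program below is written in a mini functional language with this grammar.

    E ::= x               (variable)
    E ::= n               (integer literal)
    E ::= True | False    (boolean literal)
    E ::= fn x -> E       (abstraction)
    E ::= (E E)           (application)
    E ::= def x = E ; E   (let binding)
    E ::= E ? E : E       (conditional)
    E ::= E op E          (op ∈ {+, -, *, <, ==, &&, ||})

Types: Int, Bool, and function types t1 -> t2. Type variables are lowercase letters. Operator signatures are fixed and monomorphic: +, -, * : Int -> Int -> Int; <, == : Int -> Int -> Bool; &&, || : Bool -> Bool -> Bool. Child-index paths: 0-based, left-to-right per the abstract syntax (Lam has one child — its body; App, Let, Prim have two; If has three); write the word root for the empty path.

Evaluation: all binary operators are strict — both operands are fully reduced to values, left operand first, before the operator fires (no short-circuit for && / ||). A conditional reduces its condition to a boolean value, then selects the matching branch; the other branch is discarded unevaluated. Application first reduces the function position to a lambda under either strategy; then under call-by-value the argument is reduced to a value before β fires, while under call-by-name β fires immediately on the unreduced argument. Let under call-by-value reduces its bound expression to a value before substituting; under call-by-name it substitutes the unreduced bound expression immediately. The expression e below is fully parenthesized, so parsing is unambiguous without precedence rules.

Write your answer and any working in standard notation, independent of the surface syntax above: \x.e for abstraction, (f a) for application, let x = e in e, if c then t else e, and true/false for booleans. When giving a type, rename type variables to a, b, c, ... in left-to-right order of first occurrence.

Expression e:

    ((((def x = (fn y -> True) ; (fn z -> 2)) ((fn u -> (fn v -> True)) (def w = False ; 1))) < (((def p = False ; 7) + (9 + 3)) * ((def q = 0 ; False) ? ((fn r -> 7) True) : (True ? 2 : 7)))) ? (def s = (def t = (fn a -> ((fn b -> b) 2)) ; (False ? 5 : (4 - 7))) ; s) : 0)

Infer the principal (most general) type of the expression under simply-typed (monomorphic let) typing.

Answer: Int

Working:
\y._ : a -> Bool
let x : a -> Bool
\z._ : b -> Int
\v._ : d -> Bool
\u._ : c -> d -> Bool
let w : Bool
  unify c -> d -> Bool ~ Int -> e
  unify c ~ Int
  unify d -> Bool ~ e
_ _ : d -> Bool
  unify b -> Int ~ (d -> Bool) -> f
  unify b ~ d -> Bool
  unify Int ~ f
_ _ : Int
  unify Int ~ Int
let p : Bool
  unify Int ~ Int
  unify Int ~ Int
  unify Int ~ Int
  unify Int ~ Int
  unify Int ~ Int
let q : Int
  unify Bool ~ Bool
\r._ : g -> Int
  unify g -> Int ~ Bool -> h
  unify g ~ Bool
  unify Int ~ h
_ _ : Int
  unify Bool ~ Bool
  unify Int ~ Int
  unify Int ~ Int
  unify Int ~ Int
  unify Int ~ Int
  unify Bool ~ Bool
b : j
\b._ : j -> j
  unify j -> j ~ Int -> k
  unify j ~ Int
  unify Int ~ k
_ _ : Int
\a._ : i -> Int
let t : i -> Int
  unify Bool ~ Bool
  unify Int ~ Int
  unify Int ~ Int
  unify Int ~ Int
let s : Int
s : Int
  unify Int ~ Int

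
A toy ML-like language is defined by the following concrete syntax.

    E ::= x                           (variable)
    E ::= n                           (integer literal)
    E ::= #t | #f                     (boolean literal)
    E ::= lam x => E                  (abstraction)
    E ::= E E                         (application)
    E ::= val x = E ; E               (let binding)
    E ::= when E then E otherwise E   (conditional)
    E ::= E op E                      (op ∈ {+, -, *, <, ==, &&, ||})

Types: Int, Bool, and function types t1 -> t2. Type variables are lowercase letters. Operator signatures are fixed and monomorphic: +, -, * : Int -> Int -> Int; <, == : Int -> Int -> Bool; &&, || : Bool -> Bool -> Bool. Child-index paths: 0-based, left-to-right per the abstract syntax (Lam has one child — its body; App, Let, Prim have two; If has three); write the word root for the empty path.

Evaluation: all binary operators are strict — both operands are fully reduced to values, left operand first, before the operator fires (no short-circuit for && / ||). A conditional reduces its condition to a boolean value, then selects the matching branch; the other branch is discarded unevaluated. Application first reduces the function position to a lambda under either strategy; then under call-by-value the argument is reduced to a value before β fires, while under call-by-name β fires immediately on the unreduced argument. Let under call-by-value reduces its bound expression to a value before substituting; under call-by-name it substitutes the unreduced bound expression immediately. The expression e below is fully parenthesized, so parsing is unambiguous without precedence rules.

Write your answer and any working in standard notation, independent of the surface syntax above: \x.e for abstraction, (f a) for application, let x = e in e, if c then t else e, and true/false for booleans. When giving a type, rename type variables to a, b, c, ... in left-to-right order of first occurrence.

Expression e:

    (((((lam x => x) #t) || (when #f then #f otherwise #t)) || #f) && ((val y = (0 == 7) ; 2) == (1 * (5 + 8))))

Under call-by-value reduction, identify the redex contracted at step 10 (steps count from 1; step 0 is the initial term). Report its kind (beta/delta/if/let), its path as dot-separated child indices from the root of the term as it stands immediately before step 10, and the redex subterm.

Answer: delta at root : (true && false)

Derivation:
step 0: (((((\x.x) true) || (if false then false else true)) || false) && ((let y = (0 == 7) in 2) == (1 * (5 + 8))))
step 1: [beta@0.0.0] (((true || (if false then false else true)) || false) && ((let y = (0 == 7) in 2) == (1 * (5 + 8))))
step 2: [if@0.0.1] (((true || true) || false) && ((let y = (0 == 7) in 2) == (1 * (5 + 8))))
step 3: [delta@0.0] ((true || false) && ((let y = (0 == 7) in 2) == (1 * (5 + 8))))
step 4: [delta@0] (true && ((let y = (0 == 7) in 2) == (1 * (5 + 8))))
step 5: [delta@1.0.0] (true && ((let y = false in 2) == (1 * (5 + 8))))
step 6: [let@1.0] (true && (2 == (1 * (5 + 8))))
step 7: [delta@1.1.1] (true && (2 == (1 * 13)))
step 8: [delta@1.1] (true && (2 == 13))
step 9: [delta@1] (true && false)
step 10: [delta@root] false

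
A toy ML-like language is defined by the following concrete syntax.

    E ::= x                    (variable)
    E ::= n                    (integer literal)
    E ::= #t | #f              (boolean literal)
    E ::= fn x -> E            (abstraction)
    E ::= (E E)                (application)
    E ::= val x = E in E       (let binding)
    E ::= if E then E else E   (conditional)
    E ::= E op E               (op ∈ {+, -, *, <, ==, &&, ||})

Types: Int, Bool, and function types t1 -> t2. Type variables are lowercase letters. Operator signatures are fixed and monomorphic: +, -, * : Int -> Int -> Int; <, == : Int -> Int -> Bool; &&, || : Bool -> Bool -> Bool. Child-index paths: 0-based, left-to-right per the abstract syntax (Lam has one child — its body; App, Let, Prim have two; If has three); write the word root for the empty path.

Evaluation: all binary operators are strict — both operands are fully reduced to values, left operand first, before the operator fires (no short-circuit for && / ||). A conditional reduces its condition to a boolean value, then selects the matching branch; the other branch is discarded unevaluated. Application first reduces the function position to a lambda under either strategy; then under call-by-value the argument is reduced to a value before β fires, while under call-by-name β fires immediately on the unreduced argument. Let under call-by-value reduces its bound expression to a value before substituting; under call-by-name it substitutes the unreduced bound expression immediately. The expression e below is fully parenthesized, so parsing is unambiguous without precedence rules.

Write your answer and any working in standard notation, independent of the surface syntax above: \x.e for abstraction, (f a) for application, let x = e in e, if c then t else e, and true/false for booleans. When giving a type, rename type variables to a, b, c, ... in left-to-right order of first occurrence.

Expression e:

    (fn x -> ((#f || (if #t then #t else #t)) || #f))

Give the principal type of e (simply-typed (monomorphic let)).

Trace:
  unify Bool ~ Bool
  unify Bool ~ Bool
  unify Bool ~ Bool
  unify Bool ~ Bool
  unify Bool ~ Bool
  unify Bool ~ Bool
\x._ : a -> Bool

Answer: a -> Bool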